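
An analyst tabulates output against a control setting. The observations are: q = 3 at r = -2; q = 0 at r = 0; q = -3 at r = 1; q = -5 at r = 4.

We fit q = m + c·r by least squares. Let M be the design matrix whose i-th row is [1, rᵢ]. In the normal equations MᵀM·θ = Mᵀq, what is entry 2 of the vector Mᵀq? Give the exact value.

-29

Entry 2 ↔ basis r, so (Mᵀq)_{2} = Σᵢ (r)·qᵢ = (-2)·(3) + (0)·(0) + (1)·(-3) + (4)·(-5) = -29.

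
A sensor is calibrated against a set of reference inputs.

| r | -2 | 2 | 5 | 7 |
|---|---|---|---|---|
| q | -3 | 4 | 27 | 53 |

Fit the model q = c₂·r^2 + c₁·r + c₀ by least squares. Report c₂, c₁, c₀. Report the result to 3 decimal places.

c₂ = 0.912, c₁ = 1.621, c₀ = -3.306

Entries of AᵀA: Σr^2·r^2 = 3058, Σr^2·r = 468, Σr^2 = 82, Σr·r = 82, Σr = 12, Σ1 = 4.
For Aᵀq: Σr^2·q = 3276, Σr·q = 520, Σq = 81.
AᵀA·[c₂, c₁, c₀]ᵀ = Aᵀq becomes [[3058, 468, 82]; [468, 82, 12]; [82, 12, 4]]·[c₂, c₁, c₀]ᵀ = [3276, 520, 81]ᵀ.
Row-reducing yields c₂ = 4273/4686, c₁ = 1266/781, c₀ = -15493/4686.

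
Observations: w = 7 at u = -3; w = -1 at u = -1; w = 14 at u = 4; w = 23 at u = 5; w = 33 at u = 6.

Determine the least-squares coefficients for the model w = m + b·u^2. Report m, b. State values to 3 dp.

m = -1.766, b = 0.975

Setting ∂/∂m … = 0 gives: 5·m + 87·b = 76;  87·m + 2259·b = 2049.
Eliminating b: 2259·(row 1) − 87·(row 2) gives 3726·m = 2259·76 − 87·2049 = -6579, so m = -731/414.
Then b = (2049 − 87·(-731/414))/2259 = 1211/1242.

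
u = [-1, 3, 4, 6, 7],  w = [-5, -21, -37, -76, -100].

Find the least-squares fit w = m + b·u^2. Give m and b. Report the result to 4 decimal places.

With design matrix M, MᵀM = [[5, 111]; [111, 4035]] and Mᵀw = [-239, -8422]ᵀ.
det = 5·4035 − 111² = 7854.
m = ((-239)·4035 − 111·(-8422))/7854 = -9841/2618; b = (5·(-8422) − 111·(-239))/7854 = -15581/7854.

m = -3.7590, b = -1.9838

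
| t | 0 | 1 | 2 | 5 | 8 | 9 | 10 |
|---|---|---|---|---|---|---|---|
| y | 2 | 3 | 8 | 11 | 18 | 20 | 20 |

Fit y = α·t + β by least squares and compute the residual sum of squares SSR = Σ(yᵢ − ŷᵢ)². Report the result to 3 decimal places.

With design matrix X, XᵀX = [[275, 35]; [35, 7]] and Xᵀy = [598, 82]ᵀ.
Eliminating β: 7·(row 1) − 35·(row 2) gives 700·α = 7·598 − 35·82 = 1316, so α = 47/25.
Then β = (82 − 35·(47/25))/7 = 81/35.
Residuals: -11/35, -209/175, 337/175, -5/7, 113/175, 134/175, -39/35; SSR = 1398/175.

SSR = 7.989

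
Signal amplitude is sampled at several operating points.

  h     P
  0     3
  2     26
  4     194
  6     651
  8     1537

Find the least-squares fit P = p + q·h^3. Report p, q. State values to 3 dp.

Normal-equation sums: Σ1 = 5, Σh^3 = 800, Σh^3·h^3 = 312960.
Moment sums: ΣP = 2411, Σh^3·P = 940184.
So XᵀX·[p, q]ᵀ = XᵀP: [[5, 800]; [800, 312960]]·[p, q]ᵀ = [2411, 940184]ᵀ.
Determinant 5·312960 − 800² = 924800.
p = (2411·312960 − 800·940184)/924800 = 3749/1445; q = (5·940184 − 800·2411)/924800 = 69303/23120.

p = 2.594, q = 2.998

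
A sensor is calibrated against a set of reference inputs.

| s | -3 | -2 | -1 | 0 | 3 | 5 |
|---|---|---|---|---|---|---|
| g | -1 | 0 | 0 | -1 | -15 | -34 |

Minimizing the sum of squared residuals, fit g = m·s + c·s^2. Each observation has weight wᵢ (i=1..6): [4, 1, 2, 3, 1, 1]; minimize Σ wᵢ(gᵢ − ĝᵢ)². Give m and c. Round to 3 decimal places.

m = -2.268, c = -0.901

The normal system AᵀWA·[m, c]ᵀ = AᵀWg is [[76, 34]; [34, 1048]]·[m, c]ᵀ = [-203, -1021]ᵀ.
Determinant 76·1048 − 34² = 78492.
m = ((-203)·1048 − 34·(-1021))/78492 = -89015/39246; c = (76·(-1021) − 34·(-203))/78492 = -35347/39246.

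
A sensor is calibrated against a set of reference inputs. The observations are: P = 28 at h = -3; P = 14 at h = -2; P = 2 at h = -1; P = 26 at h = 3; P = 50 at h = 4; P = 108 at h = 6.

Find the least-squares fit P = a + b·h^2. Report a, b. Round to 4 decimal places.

With design matrix A, AᵀA = [[6, 75]; [75, 1731]] and AᵀP = [228, 5232]ᵀ.
Determinant 6·1731 − 75² = 4761.
a = (228·1731 − 75·5232)/4761 = 252/529; b = (6·5232 − 75·228)/4761 = 1588/529.

a = 0.4764, b = 3.0019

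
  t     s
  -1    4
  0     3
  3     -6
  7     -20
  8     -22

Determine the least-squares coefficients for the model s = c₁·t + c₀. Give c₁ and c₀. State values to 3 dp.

Normal-equation sums: Σt·t = 123, Σt = 17, Σ1 = 5.
Moment sums: Σt·s = -338, Σs = -41.
AᵀA·[c₁, c₀]ᵀ = Aᵀs becomes [[123, 17]; [17, 5]]·[c₁, c₀]ᵀ = [-338, -41]ᵀ.
Determinant 123·5 − 17² = 326.
c₁ = ((-338)·5 − 17·(-41))/326 = -993/326; c₀ = (123·(-41) − 17·(-338))/326 = 703/326.

c₁ = -3.046, c₀ = 2.156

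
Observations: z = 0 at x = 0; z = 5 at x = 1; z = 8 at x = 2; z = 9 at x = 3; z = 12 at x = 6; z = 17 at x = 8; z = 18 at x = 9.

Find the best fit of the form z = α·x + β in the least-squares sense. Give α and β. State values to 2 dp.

α = 1.77, β = 2.54

Normal-equation sums: Σx·x = 195, Σx = 29, Σ1 = 7.
Moment sums: Σx·z = 418, Σz = 69.
Eliminating β: 7·(row 1) − 29·(row 2) gives 524·α = 7·418 − 29·69 = 925, so α = 925/524.
Then β = (69 − 29·(925/524))/7 = 1333/524.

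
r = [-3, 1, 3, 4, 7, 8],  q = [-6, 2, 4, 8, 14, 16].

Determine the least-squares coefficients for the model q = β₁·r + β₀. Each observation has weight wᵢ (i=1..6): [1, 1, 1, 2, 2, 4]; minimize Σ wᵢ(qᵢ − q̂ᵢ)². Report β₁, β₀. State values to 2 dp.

The normal equations are: 405·β₁ + 55·β₀ = 804;  55·β₁ + 11·β₀ = 108.
det = 405·11 − 55² = 1430.
β₁ = (804·11 − 55·108)/1430 = 132/65; β₀ = (405·108 − 55·804)/1430 = -48/143.

β₁ = 2.03, β₀ = -0.34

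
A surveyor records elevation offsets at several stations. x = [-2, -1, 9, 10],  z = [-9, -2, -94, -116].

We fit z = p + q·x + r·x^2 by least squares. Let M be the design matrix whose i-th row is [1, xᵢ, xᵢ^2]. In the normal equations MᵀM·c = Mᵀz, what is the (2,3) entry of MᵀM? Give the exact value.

Row 2 ↔ basis x, column 3 ↔ basis x^2, so (MᵀM)_{2,3} = Σᵢ (x)·(x^2) = (-2)·(4) + (-1)·(1) + (9)·(81) + (10)·(100) = 1720.

1720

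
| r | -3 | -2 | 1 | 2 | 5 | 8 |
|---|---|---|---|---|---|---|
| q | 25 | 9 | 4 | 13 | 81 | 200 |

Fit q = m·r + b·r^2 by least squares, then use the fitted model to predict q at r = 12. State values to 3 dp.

Entries of AᵀA: Σr·r = 107, Σr·r^2 = 611, Σr^2·r^2 = 4835.
For Aᵀq: Σr·q = 1942, Σr^2·q = 15142.
AᵀA·[m, b]ᵀ = Aᵀq becomes [[107, 611]; [611, 4835]]·[m, b]ᵀ = [1942, 15142]ᵀ.
det = 107·4835 − 611² = 144024.
m = (1942·4835 − 611·15142)/144024 = 5742/6001; b = (107·15142 − 611·1942)/144024 = 18068/6001.
At r = 12: q̂ = (5742/6001)·(12) + (18068/6001)·(144) = 2670696/6001.

q̂ = 445.042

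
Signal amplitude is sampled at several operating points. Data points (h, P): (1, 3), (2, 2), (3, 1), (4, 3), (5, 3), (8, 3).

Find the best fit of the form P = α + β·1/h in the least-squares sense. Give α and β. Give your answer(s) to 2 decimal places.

α = 2.47, β = 0.07

From the data, Σ1 = 6, Σ1/h = 289/120, Σ1/h·1/h = 21301/14400.
And ΣP = 15, Σ1/h·P = 727/120.
Normal equations: [[6, 289/120]; [289/120, 21301/14400]]·[α, β]ᵀ = [15, 727/120]ᵀ.
det = 6·(21301/14400) − (289/120)² = 8857/2880.
α = (15·(21301/14400) − (289/120)·(727/120))/(8857/2880) = 6436/2605; β = (6·(727/120) − (289/120)·15)/(8857/2880) = 648/8857.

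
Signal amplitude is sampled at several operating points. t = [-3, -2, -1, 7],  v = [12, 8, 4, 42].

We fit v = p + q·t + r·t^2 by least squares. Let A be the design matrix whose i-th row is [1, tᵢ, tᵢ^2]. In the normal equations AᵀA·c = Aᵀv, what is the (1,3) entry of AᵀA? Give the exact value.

63

Row 1 ↔ basis 1, column 3 ↔ basis t^2, so (AᵀA)_{1,3} = Σᵢ t^2 = (1)·(9) + (1)·(4) + (1)·(1) + (1)·(49) = 63.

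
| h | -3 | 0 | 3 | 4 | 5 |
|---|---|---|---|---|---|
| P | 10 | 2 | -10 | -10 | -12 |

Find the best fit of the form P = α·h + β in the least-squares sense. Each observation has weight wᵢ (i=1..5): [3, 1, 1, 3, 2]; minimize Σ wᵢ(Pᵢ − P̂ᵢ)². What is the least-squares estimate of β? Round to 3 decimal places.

β = 1.358

From the data, Σwᵢ·h·h = 134, Σwᵢ·h = 16, Σwᵢ·1 = 10.
Right-hand side: Σwᵢ·h·P = -360, Σwᵢ·P = -32.
Δ = 134·10 − 16² = 1084.
α = ((-360)·10 − 16·(-32))/1084 = -772/271; β = (134·(-32) − 16·(-360))/1084 = 368/271.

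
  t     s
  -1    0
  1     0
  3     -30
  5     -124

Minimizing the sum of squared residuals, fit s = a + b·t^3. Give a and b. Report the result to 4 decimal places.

Sums needed: Σ1 = 4, Σt^3 = 152, Σt^3·t^3 = 16356.
Moment sums: Σs = -154, Σt^3·s = -16310.
Eliminating b: 16356·(row 1) − 152·(row 2) gives 42320·a = 16356·(-154) − 152·(-16310) = -39704, so a = -4963/5290.
Then b = ((-16310) − 152·(-4963/5290))/16356 = -5229/5290.

a = -0.9382, b = -0.9885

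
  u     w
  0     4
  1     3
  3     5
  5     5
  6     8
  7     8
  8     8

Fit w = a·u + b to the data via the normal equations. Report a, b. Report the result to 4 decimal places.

The normal system MᵀM·[a, b]ᵀ = Mᵀw is [[184, 30]; [30, 7]]·[a, b]ᵀ = [211, 41]ᵀ.
Determinant 184·7 − 30² = 388.
a = (211·7 − 30·41)/388 = 247/388; b = (184·41 − 30·211)/388 = 607/194.

a = 0.6366, b = 3.1289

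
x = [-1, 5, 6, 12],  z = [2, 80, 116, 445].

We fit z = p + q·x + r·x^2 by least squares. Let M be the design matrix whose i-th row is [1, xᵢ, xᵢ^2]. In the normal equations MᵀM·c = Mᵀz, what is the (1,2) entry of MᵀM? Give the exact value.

22

Row 1 ↔ basis 1, column 2 ↔ basis x, so (MᵀM)_{1,2} = Σᵢ x = (1)·(-1) + (1)·(5) + (1)·(6) + (1)·(12) = 22.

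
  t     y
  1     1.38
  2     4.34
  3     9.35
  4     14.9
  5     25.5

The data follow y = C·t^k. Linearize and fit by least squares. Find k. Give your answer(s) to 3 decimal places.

k = 1.788

Let Y = ln y. Fitting Y = k·ln t + ln C by least squares:
Σln t = 4.7875, Σ(ln t)² = 6.1995, Σln y = 9.9654, Σln t·ln y = 12.4306.
Equations: 6.1995·k + 4.7875·ln C = 12.4306;  4.7875·k + 5·ln C = 9.9654.
Solving (det = 8.0774): k = 1.78817, ln C = 0.28090.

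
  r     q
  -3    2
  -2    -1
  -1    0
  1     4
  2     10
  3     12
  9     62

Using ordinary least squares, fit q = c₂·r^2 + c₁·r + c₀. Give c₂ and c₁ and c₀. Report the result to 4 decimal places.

c₂ = 0.5216, c₁ = 1.9751, c₀ = 2.0530

From the data, Σr^2·r^2 = 6757, Σr^2·r = 729, Σr^2 = 109, Σr·r = 109, Σr = 9, Σ1 = 7.
Right-hand side: Σr^2·q = 5188, Σr·q = 614, Σq = 89.
So XᵀX·[c₂, c₁, c₀]ᵀ = Xᵀq: [[6757, 729, 109]; [729, 109, 9]; [109, 9, 7]]·[c₂, c₁, c₀]ᵀ = [5188, 614, 89]ᵀ.
Row-reducing yields c₂ = 133457/255864, c₁ = 168449/85288, c₀ = 9380/4569.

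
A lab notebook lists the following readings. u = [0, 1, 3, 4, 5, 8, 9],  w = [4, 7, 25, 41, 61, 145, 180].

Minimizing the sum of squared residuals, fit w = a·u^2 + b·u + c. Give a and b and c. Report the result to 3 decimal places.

Sums needed: Σu^2·u^2 = 11620, Σu^2·u = 1458, Σu^2 = 196, Σu·u = 196, Σu = 30, Σ1 = 7.
Moment sums: Σu^2·w = 26273, Σu·w = 3331, Σw = 463.
So XᵀX·[a, b, c]ᵀ = Xᵀw: [[11620, 1458, 196]; [1458, 196, 30]; [196, 30, 7]]·[a, b, c]ᵀ = [26273, 3331, 463]ᵀ.
Row-reducing yields a = 227981/110418, b = 5515/5258, c = 19252/5019.

a = 2.065, b = 1.049, c = 3.836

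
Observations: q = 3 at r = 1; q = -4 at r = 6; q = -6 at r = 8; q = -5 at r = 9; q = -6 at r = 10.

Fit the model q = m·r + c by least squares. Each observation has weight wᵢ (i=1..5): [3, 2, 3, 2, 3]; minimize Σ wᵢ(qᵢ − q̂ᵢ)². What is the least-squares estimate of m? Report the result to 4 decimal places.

MᵀWM·[m, c]ᵀ = MᵀWq reads: 729·m + 87·c = -453;  87·m + 13·c = -45.
det = 729·13 − 87² = 1908.
m = ((-453)·13 − 87·(-45))/1908 = -329/318; c = (729·(-45) − 87·(-453))/1908 = 367/106.

m = -1.0346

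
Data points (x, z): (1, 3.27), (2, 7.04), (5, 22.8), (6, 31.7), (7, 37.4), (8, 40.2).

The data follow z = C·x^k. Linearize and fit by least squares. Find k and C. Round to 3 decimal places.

k = 1.250, C = 3.152

Linearized form: ln z = k·ln x + ln C. From the 6 transformed points,
Σln x = 8.1197, Σ(ln x)² = 14.3918, Σln z = 17.0350, Σln x·ln z = 27.3066.
Equations: 14.3918·k + 8.1197·ln C = 27.3066;  8.1197·k + 6·ln C = 17.0350.
Slope k = (n·Σln x·ln z − Σln x·Σln z)/(n·Σ(ln x)² − (Σln x)²) = (6·27.3066 − 8.1197·17.0350)/20.4213 = 1.24970; ln C = (Σln z − k·Σln x)/n = 1.14797, so C = exp(1.14797) = 3.15180.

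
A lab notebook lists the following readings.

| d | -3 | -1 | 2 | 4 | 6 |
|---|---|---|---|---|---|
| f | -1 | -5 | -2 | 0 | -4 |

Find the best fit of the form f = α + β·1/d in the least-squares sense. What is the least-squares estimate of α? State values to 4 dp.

α = -2.2431

Sums needed: Σ1 = 5, Σ1/d = -5/12, Σ1/d·1/d = 209/144.
Moment sums: Σf = -12, Σ1/d·f = 11/3.
Eliminating β: (209/144)·(row 1) − (-5/12)·(row 2) gives (85/12)·α = (209/144)·(-12) − (-5/12)·(11/3) = -143/9, so α = -572/255.
Then β = ((11/3) − (-5/12)·(-572/255))/(209/144) = 32/17.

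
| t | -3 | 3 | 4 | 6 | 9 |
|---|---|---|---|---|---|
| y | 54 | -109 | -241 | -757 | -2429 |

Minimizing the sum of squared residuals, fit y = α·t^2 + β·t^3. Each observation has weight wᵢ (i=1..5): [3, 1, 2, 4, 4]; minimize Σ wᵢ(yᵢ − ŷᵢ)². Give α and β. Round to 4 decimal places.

α = -3.0698, β = -2.9911

Entries of XᵀWX: Σwᵢ·t^2·t^2 = 32264, Σwᵢ·t^2·t^3 = 268862, Σwᵢ·t^3·t^3 = 2323496.
For XᵀWy: Σwᵢ·t^2·y = -903239, Σwᵢ·t^3·y = -7775177.
XᵀWX·[α, β]ᵀ = XᵀWy becomes [[32264, 268862]; [268862, 2323496]]·[α, β]ᵀ = [-903239, -7775177]ᵀ.
det = 32264·2323496 − 268862² = 2678499900.
α = ((-903239)·2323496 − 268862·(-7775177))/2678499900 = -91361833/29761110; β = (32264·(-7775177) − 268862·(-903239))/2678499900 = -89018519/29761110.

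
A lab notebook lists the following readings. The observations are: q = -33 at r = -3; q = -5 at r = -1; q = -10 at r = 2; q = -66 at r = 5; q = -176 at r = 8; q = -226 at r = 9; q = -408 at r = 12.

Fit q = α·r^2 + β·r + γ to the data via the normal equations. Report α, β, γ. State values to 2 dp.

The normal equations are: 32116·α + 3074·β + 328·γ = -90314;  3074·α + 328·β + 32·γ = -8584;  328·α + 32·β + 7·γ = -924.
(Σr^2·r^2 = 32116, Σr^2·r = 3074, Σr^2 = 328, Σr·r = 328, Σr = 32, Σ1 = 7, Σr^2·q = -90314, Σr·q = -8584, Σq = -924.)
Row-reducing yields α = -14192/4767, β = 8597/4767, γ = -3548/4767.

α = -2.98, β = 1.80, γ = -0.74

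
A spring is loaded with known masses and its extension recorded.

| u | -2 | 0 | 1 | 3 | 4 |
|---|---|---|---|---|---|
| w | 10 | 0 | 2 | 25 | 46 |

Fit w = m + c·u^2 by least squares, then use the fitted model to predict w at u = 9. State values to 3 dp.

ŵ = 234.272

From the data, Σ1 = 5, Σu^2 = 30, Σu^2·u^2 = 354.
Right-hand side: Σw = 83, Σu^2·w = 1003.
AᵀA·[m, c]ᵀ = Aᵀw becomes [[5, 30]; [30, 354]]·[m, c]ᵀ = [83, 1003]ᵀ.
Eliminating c: 354·(row 1) − 30·(row 2) gives 870·m = 354·83 − 30·1003 = -708, so m = -118/145.
Then c = (1003 − 30·(-118/145))/354 = 505/174.
At u = 9: ŵ = (-118/145)·(1) + (505/174)·(81) = 67939/290.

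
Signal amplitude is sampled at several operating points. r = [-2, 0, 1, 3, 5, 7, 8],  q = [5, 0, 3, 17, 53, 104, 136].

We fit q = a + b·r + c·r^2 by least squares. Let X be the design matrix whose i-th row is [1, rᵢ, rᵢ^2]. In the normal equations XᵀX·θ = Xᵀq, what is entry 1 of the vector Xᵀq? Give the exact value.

Entry 1 ↔ basis 1, so (Xᵀq)_{1} = Σᵢ qᵢ = (1)·(5) + (1)·(0) + (1)·(3) + (1)·(17) + (1)·(53) + (1)·(104) + (1)·(136) = 318.

318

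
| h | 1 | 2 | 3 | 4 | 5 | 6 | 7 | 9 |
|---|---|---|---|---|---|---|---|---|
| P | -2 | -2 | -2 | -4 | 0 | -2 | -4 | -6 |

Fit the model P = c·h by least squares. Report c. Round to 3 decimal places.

c = -0.552

With design matrix M, MᵀM = [[221]] and MᵀP = [-122]ᵀ.
c = (-122)/221 = -0.552036.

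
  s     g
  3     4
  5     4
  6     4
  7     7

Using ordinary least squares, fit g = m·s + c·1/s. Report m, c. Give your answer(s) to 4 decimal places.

m = 0.7421, c = 4.1730

Compute the Gram sums: Σs·s = 119, Σs·1/s = 4, Σ1/s·1/s = 8789/44100.
Right-hand side: Σs·g = 105, Σ1/s·g = 19/5.
Normal equations: [[119, 4]; [4, 8789/44100]]·[m, c]ᵀ = [105, 19/5]ᵀ.
Eliminating c: (8789/44100)·(row 1) − 4·(row 2) gives (48613/6300)·m = (8789/44100)·105 − 4·(19/5) = 481/84, so m = 36075/48613.
Then c = ((19/5) − 4·(36075/48613))/(8789/44100) = 202860/48613.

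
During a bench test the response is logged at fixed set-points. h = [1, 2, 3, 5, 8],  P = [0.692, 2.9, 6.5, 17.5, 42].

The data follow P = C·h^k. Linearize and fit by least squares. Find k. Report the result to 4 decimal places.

Let Y = ln P. Fitting Y = k·ln h + ln C by least squares:
XᵀX = [[8.6018, 5.4806]; [5.4806, 5]], rhs = [15.1732, 9.1682]ᵀ  (here Σln h = 5.4806, Σ(ln h)² = 8.6018, Σln P = 9.1682, Σln h·ln P = 15.1732).
Slope k = (n·Σln h·ln P − Σln h·Σln P)/(n·Σ(ln h)² − (Σln h)²) = (5·15.1732 − 5.4806·9.1682)/12.9714 = 1.97497; ln C = (Σln P − k·Σln h)/n = -0.33118.

k = 1.9750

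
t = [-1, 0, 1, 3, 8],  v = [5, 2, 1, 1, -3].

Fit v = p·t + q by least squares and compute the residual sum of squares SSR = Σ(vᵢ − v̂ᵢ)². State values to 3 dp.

XᵀX·[p, q]ᵀ = Xᵀv reads: 75·p + 11·q = -25;  11·p + 5·q = 6.
(Σt·t = 75, Σt = 11, Σ1 = 5, Σt·v = -25, Σv = 6.)
det = 75·5 − 11² = 254.
p = ((-25)·5 − 11·6)/254 = -191/254; q = (75·6 − 11·(-25))/254 = 725/254.
Residuals: 177/127, -217/254, -140/127, 51/127, 41/254; SSR = 1035/254.

SSR = 4.075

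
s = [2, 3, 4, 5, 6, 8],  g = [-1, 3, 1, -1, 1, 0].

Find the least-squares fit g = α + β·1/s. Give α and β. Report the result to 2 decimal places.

α = 0.70, β = -0.76

Setting ∂/∂α … = 0 gives: 6·α + (63/40)·β = 3;  (63/40)·α + (7301/14400)·β = 43/60.
det = 6·(7301/14400) − (63/40)² = 539/960.
α = (3·(7301/14400) − (63/40)·(43/60))/(539/960) = 269/385; β = (6·(43/60) − (63/40)·3)/(539/960) = -408/539.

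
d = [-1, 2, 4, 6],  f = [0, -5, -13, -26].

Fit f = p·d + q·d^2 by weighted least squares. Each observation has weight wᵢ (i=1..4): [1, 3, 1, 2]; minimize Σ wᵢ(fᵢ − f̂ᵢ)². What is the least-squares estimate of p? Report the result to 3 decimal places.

p = -1.324

Entries of MᵀWM: Σwᵢ·d·d = 101, Σwᵢ·d·d^2 = 519, Σwᵢ·d^2·d^2 = 2897.
And Σwᵢ·d·f = -394, Σwᵢ·d^2·f = -2140.
MᵀWM·[p, q]ᵀ = MᵀWf becomes [[101, 519]; [519, 2897]]·[p, q]ᵀ = [-394, -2140]ᵀ.
Eliminating q: 2897·(row 1) − 519·(row 2) gives 23236·p = 2897·(-394) − 519·(-2140) = -30758, so p = -15379/11618.
Then q = ((-2140) − 519·(-15379/11618))/2897 = -5827/11618.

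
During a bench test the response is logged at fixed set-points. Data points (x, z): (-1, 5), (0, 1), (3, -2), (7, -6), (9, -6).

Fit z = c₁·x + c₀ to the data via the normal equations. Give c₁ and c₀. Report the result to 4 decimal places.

With design matrix A, AᵀA = [[140, 18]; [18, 5]] and Aᵀz = [-107, -8]ᵀ.
Δ = 140·5 − 18² = 376.
c₁ = ((-107)·5 − 18·(-8))/376 = -391/376; c₀ = (140·(-8) − 18·(-107))/376 = 403/188.

c₁ = -1.0399, c₀ = 2.1436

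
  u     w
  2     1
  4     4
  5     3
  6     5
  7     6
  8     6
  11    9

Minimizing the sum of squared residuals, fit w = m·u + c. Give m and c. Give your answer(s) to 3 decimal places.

m = 0.848, c = -0.354

Setting ∂/∂m … = 0 gives: 315·m + 43·c = 252;  43·m + 7·c = 34.
Determinant 315·7 − 43² = 356.
m = (252·7 − 43·34)/356 = 151/178; c = (315·34 − 43·252)/356 = -63/178.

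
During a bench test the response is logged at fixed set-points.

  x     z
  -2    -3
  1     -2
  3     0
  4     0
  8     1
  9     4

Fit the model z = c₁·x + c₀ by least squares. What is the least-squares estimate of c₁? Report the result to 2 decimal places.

c₁ = 0.55

Forming AᵀA = [[175, 23]; [23, 6]] and Aᵀz = [48, 0]ᵀ gives AᵀA·[c₁, c₀]ᵀ = Aᵀz.
Eliminating c₀: 6·(row 1) − 23·(row 2) gives 521·c₁ = 6·48 − 23·0 = 288, so c₁ = 288/521.
Then c₀ = (0 − 23·(288/521))/6 = -1104/521.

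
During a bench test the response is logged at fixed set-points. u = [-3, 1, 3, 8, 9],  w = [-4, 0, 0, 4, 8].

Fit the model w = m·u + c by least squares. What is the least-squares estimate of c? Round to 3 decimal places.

Entries of XᵀX: Σu·u = 164, Σu = 18, Σ1 = 5.
For Xᵀw: Σu·w = 116, Σw = 8.
XᵀX·[m, c]ᵀ = Xᵀw becomes [[164, 18]; [18, 5]]·[m, c]ᵀ = [116, 8]ᵀ.
det = 164·5 − 18² = 496.
m = (116·5 − 18·8)/496 = 109/124; c = (164·8 − 18·116)/496 = -97/62.

c = -1.565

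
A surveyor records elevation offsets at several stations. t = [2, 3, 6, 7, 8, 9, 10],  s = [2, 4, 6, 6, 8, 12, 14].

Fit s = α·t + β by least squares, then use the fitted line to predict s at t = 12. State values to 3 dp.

ŝ = 14.867

Entries of AᵀA: Σt·t = 343, Σt = 45, Σ1 = 7.
For Aᵀs: Σt·s = 406, Σs = 52.
Δ = 343·7 − 45² = 376.
α = (406·7 − 45·52)/376 = 251/188; β = (343·52 − 45·406)/376 = -217/188.
At t = 12: ŝ = (251/188)·(12) + (-217/188)·(1) = 2795/188.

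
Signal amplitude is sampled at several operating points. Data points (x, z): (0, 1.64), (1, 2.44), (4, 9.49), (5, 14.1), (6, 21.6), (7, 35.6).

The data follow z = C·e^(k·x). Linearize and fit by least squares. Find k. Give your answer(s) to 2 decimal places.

Linearized form: ln z = k·x + ln C. From the 6 transformed points,
Σx = 23.0000, Σ(x)² = 127.0000, Σln z = 12.9281, Σx·ln z = 66.5664.
Equations: 127.0000·k + 23.0000·ln C = 66.5664;  23.0000·k + 6·ln C = 12.9281.
Solving (det = 233.0000): k = 0.43799, ln C = 0.47574.

k = 0.44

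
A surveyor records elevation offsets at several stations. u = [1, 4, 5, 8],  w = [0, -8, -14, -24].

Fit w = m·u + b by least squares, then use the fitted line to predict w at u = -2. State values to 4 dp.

From the data, Σu·u = 106, Σu = 18, Σ1 = 4.
Right-hand side: Σu·w = -294, Σw = -46.
det = 106·4 − 18² = 100.
m = ((-294)·4 − 18·(-46))/100 = -87/25; b = (106·(-46) − 18·(-294))/100 = 104/25.
At u = -2: ŵ = (-87/25)·(-2) + (104/25)·(1) = 278/25.

ŵ = 11.1200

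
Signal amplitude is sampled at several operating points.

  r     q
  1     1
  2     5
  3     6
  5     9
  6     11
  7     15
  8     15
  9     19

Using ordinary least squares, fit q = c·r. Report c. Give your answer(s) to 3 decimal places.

Normal-equation sums: Σr·r = 269.
Right-hand side: Σr·q = 536.
So XᵀX·[c]ᵀ = Xᵀq: [[269]]·[c]ᵀ = [536]ᵀ.
Hence c = 536 / 269 ≈ 1.99257.

c = 1.993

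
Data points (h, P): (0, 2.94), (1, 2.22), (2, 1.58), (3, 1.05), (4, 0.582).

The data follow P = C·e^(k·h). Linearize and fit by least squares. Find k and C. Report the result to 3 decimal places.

k = -0.399, C = 3.208

Linearized form: ln P = k·h + ln C. From the 5 transformed points,
Over the data: Σh = 10.0000, Σ(h)² = 30.0000, Σln P = 1.8408, Σh·ln P = -0.3064.
Normal system: [[30.0000, 10.0000]; [10.0000, 5]]·[k, ln C]ᵀ = [-0.3064, 1.8408]ᵀ.
Δ = 30.0000·5 − (10.0000)² = 50.0000; k = (-0.3064·5 − 10.0000·1.8408)/50.0000 = -0.39881, ln C = (30.0000·1.8408 − 10.0000·-0.3064)/50.0000 = 1.16579, so C = exp(1.16579) = 3.20846.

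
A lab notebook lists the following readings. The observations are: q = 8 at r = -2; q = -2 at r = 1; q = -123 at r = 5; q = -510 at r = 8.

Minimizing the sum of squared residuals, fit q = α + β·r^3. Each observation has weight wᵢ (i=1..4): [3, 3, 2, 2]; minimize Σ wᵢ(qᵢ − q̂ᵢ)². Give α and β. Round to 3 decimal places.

Sums needed: Σwᵢ·1 = 10, Σwᵢ·r^3 = 1253, Σwᵢ·r^3·r^3 = 555733.
Right-hand side: Σwᵢ·q = -1248, Σwᵢ·r^3·q = -553188.
det = 10·555733 − 1253² = 3987321.
α = ((-1248)·555733 − 1253·(-553188))/3987321 = -136740/1329107; β = (10·(-553188) − 1253·(-1248))/3987321 = -1322712/1329107.

α = -0.103, β = -0.995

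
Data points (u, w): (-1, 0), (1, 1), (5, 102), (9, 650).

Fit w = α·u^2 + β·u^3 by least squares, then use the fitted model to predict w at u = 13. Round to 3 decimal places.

ŵ = 2020.961

Setting ∂/∂α … = 0 gives: 7188·α + 62174·β = 55201;  62174·α + 547068·β = 486601.
(Σu^2·u^2 = 7188, Σu^2·u^3 = 62174, Σu^3·u^3 = 547068, Σu^2·w = 55201, Σu^3·w = 486601.)
Δ = 7188·547068 − 62174² = 66718508.
α = (55201·547068 − 62174·486601)/66718508 = -27614953/33359254; β = (7188·486601 − 62174·55201)/66718508 = 32810507/33359254.
At u = 13: ŵ = (-27614953/33359254)·(169) + (32810507/33359254)·(2197) = 33708878411/16679627.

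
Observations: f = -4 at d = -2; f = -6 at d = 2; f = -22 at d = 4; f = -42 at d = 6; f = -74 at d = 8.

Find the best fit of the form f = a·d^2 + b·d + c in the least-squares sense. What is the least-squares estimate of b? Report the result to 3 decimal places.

The normal system MᵀM·[a, b, c]ᵀ = Mᵀf is [[5680, 792, 124]; [792, 124, 18]; [124, 18, 5]]·[a, b, c]ᵀ = [-6640, -936, -148]ᵀ.
Solving the 3×3 system (Gaussian elimination) gives a = -712/679, b = -468/679, c = -108/97.

b = -0.689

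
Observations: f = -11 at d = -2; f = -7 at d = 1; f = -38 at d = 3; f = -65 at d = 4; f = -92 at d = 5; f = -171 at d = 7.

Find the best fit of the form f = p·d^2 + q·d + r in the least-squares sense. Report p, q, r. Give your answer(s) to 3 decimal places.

p = -3.077, q = -2.510, r = -3.134

The normal system MᵀM·[p, q, r]ᵀ = Mᵀf is [[3380, 552, 104]; [552, 104, 18]; [104, 18, 6]]·[p, q, r]ᵀ = [-12112, -2016, -384]ᵀ.
Solving the 3×3 system (Gaussian elimination) gives p = -4908/1595, q = -20016/7975, r = -2272/725.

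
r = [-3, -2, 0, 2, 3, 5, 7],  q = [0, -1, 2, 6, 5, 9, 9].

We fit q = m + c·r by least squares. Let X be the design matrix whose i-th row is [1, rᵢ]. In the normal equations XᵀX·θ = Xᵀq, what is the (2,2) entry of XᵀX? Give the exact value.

100

Row 2 ↔ basis r, column 2 ↔ basis r, so (XᵀX)_{2,2} = Σᵢ (r)·(r) = (-3)·(-3) + (-2)·(-2) + (0)·(0) + (2)·(2) + (3)·(3) + (5)·(5) + (7)·(7) = 100.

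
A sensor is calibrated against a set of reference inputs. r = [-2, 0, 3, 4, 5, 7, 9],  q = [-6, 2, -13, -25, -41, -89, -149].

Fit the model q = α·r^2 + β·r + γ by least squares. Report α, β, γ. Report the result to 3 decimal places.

α = -1.963, β = 0.769, γ = 2.880

The normal equations are: 9940·α + 1280·β + 184·γ = -17996;  1280·α + 184·β + 26·γ = -2296;  184·α + 26·β + 7·γ = -321.
Inverting the 3×3 Gram matrix, [α, β, γ]ᵀ = [-8615/4389, 20263/26334, 37922/13167]ᵀ.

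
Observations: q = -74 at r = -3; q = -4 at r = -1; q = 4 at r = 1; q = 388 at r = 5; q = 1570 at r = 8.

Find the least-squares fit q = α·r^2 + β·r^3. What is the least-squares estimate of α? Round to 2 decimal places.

α = 0.63

Entries of AᵀA: Σr^2·r^2 = 4804, Σr^2·r^3 = 35650, Σr^3·r^3 = 278500.
For Aᵀq: Σr^2·q = 109514, Σr^3·q = 854346.
det = 4804·278500 − 35650² = 66991500.
α = (109514·278500 − 35650·854346)/66991500 = 422141/669915; β = (4804·854346 − 35650·109514)/66991500 = 50026021/16747875.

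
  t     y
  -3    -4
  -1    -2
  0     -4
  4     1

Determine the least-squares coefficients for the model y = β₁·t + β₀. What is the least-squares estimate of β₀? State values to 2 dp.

Compute the Gram sums: Σt·t = 26, Σt = 0, Σ1 = 4.
Moment sums: Σt·y = 18, Σy = -9.
Determinant 26·4 − 0² = 104.
β₁ = (18·4 − 0·(-9))/104 = 9/13; β₀ = (26·(-9) − 0·18)/104 = -9/4.

β₀ = -2.25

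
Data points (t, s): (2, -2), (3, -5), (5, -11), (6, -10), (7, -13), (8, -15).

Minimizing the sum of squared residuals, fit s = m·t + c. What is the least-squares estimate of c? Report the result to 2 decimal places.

The normal equations are: 187·m + 31·c = -345;  31·m + 6·c = -56.
Eliminating c: 6·(row 1) − 31·(row 2) gives 161·m = 6·(-345) − 31·(-56) = -334, so m = -334/161.
Then c = ((-56) − 31·(-334/161))/6 = 223/161.

c = 1.39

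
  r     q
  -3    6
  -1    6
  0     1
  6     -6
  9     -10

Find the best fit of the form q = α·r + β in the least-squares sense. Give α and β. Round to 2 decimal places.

α = -1.39, β = 2.47

MᵀM·[α, β]ᵀ = Mᵀq reads: 127·α + 11·β = -150;  11·α + 5·β = -3.
(Σr·r = 127, Σr = 11, Σ1 = 5, Σr·q = -150, Σq = -3.)
Eliminating β: 5·(row 1) − 11·(row 2) gives 514·α = 5·(-150) − 11·(-3) = -717, so α = -717/514.
Then β = ((-3) − 11·(-717/514))/5 = 1269/514.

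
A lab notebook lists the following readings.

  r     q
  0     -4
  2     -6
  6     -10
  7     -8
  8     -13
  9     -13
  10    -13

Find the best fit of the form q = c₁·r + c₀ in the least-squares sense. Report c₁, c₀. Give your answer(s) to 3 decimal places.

Forming XᵀX = [[334, 42]; [42, 7]] and Xᵀq = [-479, -67]ᵀ gives XᵀX·[c₁, c₀]ᵀ = Xᵀq.
det = 334·7 − 42² = 574.
c₁ = ((-479)·7 − 42·(-67))/574 = -77/82; c₀ = (334·(-67) − 42·(-479))/574 = -1130/287.

c₁ = -0.939, c₀ = -3.937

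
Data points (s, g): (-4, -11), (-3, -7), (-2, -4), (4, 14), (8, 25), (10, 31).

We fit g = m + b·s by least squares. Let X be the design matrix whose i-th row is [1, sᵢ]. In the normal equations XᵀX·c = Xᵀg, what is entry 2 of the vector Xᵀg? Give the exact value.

639

Entry 2 ↔ basis s, so (Xᵀg)_{2} = Σᵢ (s)·gᵢ = (-4)·(-11) + (-3)·(-7) + (-2)·(-4) + (4)·(14) + (8)·(25) + (10)·(31) = 639.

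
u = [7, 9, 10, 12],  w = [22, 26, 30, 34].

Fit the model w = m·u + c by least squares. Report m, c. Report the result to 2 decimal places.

With design matrix X, XᵀX = [[374, 38]; [38, 4]] and Xᵀw = [1096, 112]ᵀ.
Eliminating c: 4·(row 1) − 38·(row 2) gives 52·m = 4·1096 − 38·112 = 128, so m = 32/13.
Then c = (112 − 38·(32/13))/4 = 60/13.

m = 2.46, c = 4.62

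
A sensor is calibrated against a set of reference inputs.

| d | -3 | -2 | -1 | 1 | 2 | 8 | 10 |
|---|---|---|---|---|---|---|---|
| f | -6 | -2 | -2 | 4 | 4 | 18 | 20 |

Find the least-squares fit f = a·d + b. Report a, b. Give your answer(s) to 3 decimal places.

Normal-equation sums: Σd·d = 183, Σd = 15, Σ1 = 7.
And Σd·f = 380, Σf = 36.
Δ = 183·7 − 15² = 1056.
a = (380·7 − 15·36)/1056 = 265/132; b = (183·36 − 15·380)/1056 = 37/44.

a = 2.008, b = 0.841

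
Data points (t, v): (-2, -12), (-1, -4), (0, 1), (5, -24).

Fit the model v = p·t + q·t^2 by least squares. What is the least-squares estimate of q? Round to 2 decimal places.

With design matrix M, MᵀM = [[30, 116]; [116, 642]] and Mᵀv = [-92, -652]ᵀ.
Determinant 30·642 − 116² = 5804.
p = ((-92)·642 − 116·(-652))/5804 = 4142/1451; q = (30·(-652) − 116·(-92))/5804 = -2222/1451.

q = -1.53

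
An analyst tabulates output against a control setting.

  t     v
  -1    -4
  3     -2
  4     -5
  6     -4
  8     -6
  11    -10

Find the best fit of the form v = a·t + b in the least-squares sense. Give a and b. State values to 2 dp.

a = -0.50, b = -2.56

Normal-equation sums: Σt·t = 247, Σt = 31, Σ1 = 6.
Moment sums: Σt·v = -204, Σv = -31.
Normal equations: [[247, 31]; [31, 6]]·[a, b]ᵀ = [-204, -31]ᵀ.
Determinant 247·6 − 31² = 521.
a = ((-204)·6 − 31·(-31))/521 = -263/521; b = (247·(-31) − 31·(-204))/521 = -1333/521.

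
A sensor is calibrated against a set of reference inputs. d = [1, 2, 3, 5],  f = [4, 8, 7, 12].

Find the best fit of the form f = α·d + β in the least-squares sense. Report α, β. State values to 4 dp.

α = 1.8000, β = 2.8000

Sums needed: Σd·d = 39, Σd = 11, Σ1 = 4.
Moment sums: Σd·f = 101, Σf = 31.
MᵀM·[α, β]ᵀ = Mᵀf becomes [[39, 11]; [11, 4]]·[α, β]ᵀ = [101, 31]ᵀ.
det = 39·4 − 11² = 35.
α = (101·4 − 11·31)/35 = 9/5; β = (39·31 − 11·101)/35 = 14/5.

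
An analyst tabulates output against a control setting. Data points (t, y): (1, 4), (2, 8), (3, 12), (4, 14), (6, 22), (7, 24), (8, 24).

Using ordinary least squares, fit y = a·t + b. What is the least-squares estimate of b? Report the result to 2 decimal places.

From the data, Σt·t = 179, Σt = 31, Σ1 = 7.
Moment sums: Σt·y = 604, Σy = 108.
Eliminating b: 7·(row 1) − 31·(row 2) gives 292·a = 7·604 − 31·108 = 880, so a = 220/73.
Then b = (108 − 31·(220/73))/7 = 152/73.

b = 2.08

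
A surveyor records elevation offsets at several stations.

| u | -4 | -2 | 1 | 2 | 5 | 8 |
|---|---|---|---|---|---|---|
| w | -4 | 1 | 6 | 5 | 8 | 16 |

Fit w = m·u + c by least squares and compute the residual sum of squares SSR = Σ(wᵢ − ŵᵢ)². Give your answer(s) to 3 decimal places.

SSR = 12.315

Compute the Gram sums: Σu·u = 114, Σu = 10, Σ1 = 6.
Moment sums: Σu·w = 198, Σw = 32.
MᵀM·[m, c]ᵀ = Mᵀw becomes [[114, 10]; [10, 6]]·[m, c]ᵀ = [198, 32]ᵀ.
det = 114·6 − 10² = 584.
m = (198·6 − 10·32)/584 = 217/146; c = (114·32 − 10·198)/584 = 417/146.
Residuals: -133/146, 163/146, 121/73, -121/146, -167/73, 183/146; SSR = 899/73.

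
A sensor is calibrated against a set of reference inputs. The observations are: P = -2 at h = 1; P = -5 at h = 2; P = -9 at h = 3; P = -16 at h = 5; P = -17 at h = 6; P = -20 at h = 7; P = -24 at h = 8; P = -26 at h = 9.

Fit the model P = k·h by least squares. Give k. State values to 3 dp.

k = -2.926

Forming MᵀM = [[269]] and MᵀP = [-787]ᵀ gives MᵀM·[k]ᵀ = MᵀP.
k = (-787)/269 = -2.92565.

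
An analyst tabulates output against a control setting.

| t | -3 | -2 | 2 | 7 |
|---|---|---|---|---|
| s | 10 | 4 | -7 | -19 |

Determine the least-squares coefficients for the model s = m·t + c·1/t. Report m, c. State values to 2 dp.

m = -2.75, c = -0.86

The normal system MᵀM·[m, c]ᵀ = Mᵀs is [[66, 4]; [4, 557/882]]·[m, c]ᵀ = [-185, -485/42]ᵀ.
det = 66·(557/882) − 4² = 3775/147.
m = ((-185)·(557/882) − 4·(-485/42))/(3775/147) = -12461/4530; c = (66·(-485/42) − 4·(-185))/(3775/147) = -651/755.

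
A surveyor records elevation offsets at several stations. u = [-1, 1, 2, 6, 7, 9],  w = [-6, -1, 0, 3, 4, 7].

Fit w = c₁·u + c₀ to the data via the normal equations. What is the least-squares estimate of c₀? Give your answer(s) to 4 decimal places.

Compute the Gram sums: Σu·u = 172, Σu = 24, Σ1 = 6.
For Mᵀw: Σu·w = 114, Σw = 7.
Eliminating c₀: 6·(row 1) − 24·(row 2) gives 456·c₁ = 6·114 − 24·7 = 516, so c₁ = 43/38.
Then c₀ = (7 − 24·(43/38))/6 = -383/114.

c₀ = -3.3596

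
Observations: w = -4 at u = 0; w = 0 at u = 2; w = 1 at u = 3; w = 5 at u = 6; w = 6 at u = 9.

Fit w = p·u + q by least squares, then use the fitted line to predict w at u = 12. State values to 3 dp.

ŵ = 10.400

Compute the Gram sums: Σu·u = 130, Σu = 20, Σ1 = 5.
And Σu·w = 87, Σw = 8.
So MᵀM·[p, q]ᵀ = Mᵀw: [[130, 20]; [20, 5]]·[p, q]ᵀ = [87, 8]ᵀ.
Determinant 130·5 − 20² = 250.
p = (87·5 − 20·8)/250 = 11/10; q = (130·8 − 20·87)/250 = -14/5.
At u = 12: ŵ = (11/10)·(12) + (-14/5)·(1) = 52/5.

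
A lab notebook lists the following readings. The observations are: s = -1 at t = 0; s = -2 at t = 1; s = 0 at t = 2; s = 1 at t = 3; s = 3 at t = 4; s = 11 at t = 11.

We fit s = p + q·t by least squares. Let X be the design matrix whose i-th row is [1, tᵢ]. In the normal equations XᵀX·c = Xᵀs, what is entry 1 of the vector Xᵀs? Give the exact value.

12

Entry 1 ↔ basis 1, so (Xᵀs)_{1} = Σᵢ sᵢ = (1)·(-1) + (1)·(-2) + (1)·(0) + (1)·(1) + (1)·(3) + (1)·(11) = 12.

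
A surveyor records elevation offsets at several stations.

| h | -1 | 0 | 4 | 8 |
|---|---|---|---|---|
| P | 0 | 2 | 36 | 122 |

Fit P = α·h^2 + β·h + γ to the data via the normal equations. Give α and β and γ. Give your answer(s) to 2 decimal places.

From the data, Σh^2·h^2 = 4353, Σh^2·h = 575, Σh^2 = 81, Σh·h = 81, Σh = 11, Σ1 = 4.
For MᵀP: Σh^2·P = 8384, Σh·P = 1120, ΣP = 160.
Normal equations: [[4353, 575, 81]; [575, 81, 11]; [81, 11, 4]]·[α, β, γ]ᵀ = [8384, 1120, 160]ᵀ.
Inverting the 3×3 Gram matrix, [α, β, γ]ᵀ = [2691/1699, 4087/1699, 2228/1699]ᵀ.

α = 1.58, β = 2.41, γ = 1.31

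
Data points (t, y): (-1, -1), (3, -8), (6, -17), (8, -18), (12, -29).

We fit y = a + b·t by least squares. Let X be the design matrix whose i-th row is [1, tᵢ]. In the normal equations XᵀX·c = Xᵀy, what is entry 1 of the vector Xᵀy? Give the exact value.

-73

Entry 1 ↔ basis 1, so (Xᵀy)_{1} = Σᵢ yᵢ = (1)·(-1) + (1)·(-8) + (1)·(-17) + (1)·(-18) + (1)·(-29) = -73.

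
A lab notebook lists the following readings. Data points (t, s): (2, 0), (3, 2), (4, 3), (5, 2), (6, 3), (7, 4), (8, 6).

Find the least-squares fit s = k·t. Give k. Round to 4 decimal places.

With design matrix M, MᵀM = [[203]] and Mᵀs = [122]ᵀ.
k = 122/203 = 0.600985.

k = 0.6010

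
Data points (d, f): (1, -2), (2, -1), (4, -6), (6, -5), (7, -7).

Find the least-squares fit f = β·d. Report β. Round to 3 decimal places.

β = -1.009

Normal-equation sums: Σd·d = 106.
For Mᵀf: Σd·f = -107.
Hence β = -107 / 106 ≈ -1.00943.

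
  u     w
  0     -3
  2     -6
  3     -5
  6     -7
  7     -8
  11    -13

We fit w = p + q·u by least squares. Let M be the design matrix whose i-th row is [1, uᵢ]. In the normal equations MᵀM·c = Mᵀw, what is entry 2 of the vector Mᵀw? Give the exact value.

-268

Entry 2 ↔ basis u, so (Mᵀw)_{2} = Σᵢ (u)·wᵢ = (0)·(-3) + (2)·(-6) + (3)·(-5) + (6)·(-7) + (7)·(-8) + (11)·(-13) = -268.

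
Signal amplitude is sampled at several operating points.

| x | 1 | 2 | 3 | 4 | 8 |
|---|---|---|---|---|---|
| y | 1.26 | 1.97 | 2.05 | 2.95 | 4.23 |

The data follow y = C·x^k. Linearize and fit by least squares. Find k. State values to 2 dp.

k = 0.58

Taking logs, ln y = k·ln x + ln C, so regress ln y on ln x.
Σln x = 5.2575, Σ(ln x)² = 7.9333, Σln y = 4.1510, Σln x·ln y = 5.7573.
Equations: 7.9333·k + 5.2575·ln C = 5.7573;  5.2575·k + 5·ln C = 4.1510.
Δ = 7.9333·5 − (5.2575)² = 12.0252; k = (5.7573·5 − 5.2575·4.1510)/12.0252 = 0.57900, ln C = (7.9333·4.1510 − 5.2575·5.7573)/12.0252 = 0.22138.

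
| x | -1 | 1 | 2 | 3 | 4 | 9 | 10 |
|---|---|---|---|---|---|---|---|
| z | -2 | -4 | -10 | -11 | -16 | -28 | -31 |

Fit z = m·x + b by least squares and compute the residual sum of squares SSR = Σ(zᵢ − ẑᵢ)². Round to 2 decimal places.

AᵀA·[m, b]ᵀ = Aᵀz reads: 212·m + 28·b = -681;  28·m + 7·b = -102.
(Σx·x = 212, Σx = 28, Σ1 = 7, Σx·z = -681, Σz = -102.)
Determinant 212·7 − 28² = 700.
m = ((-681)·7 − 28·(-102))/700 = -273/100; b = (212·(-102) − 28·(-681))/700 = -639/175.
Residuals: -151/140, 1667/700, -311/350, 589/700, -10/7, 31/140, -17/350; SSR = 7297/700.

SSR = 10.42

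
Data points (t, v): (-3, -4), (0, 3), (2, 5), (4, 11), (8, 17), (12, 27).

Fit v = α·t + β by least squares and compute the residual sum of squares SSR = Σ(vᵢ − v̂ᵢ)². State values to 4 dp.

MᵀM·[α, β]ᵀ = Mᵀv reads: 237·α + 23·β = 526;  23·α + 6·β = 59.
(Σt·t = 237, Σt = 23, Σ1 = 6, Σt·v = 526, Σv = 59.)
Determinant 237·6 − 23² = 893.
α = (526·6 − 23·59)/893 = 1799/893; β = (237·59 − 23·526)/893 = 1885/893.
Residuals: -60/893, 794/893, -1018/893, 742/893, -1096/893, 638/893; SSR = 4288/893.

SSR = 4.8018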